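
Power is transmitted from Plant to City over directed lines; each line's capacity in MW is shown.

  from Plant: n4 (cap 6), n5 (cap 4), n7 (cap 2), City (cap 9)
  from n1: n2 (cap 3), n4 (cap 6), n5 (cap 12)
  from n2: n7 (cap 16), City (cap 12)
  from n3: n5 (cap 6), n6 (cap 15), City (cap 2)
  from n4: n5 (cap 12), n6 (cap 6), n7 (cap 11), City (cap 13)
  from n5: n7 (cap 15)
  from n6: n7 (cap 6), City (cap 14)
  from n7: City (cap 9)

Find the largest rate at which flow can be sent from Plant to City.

Augment Plant→City: bottleneck 9, flow now 9.
Augment Plant→n4→City: bottleneck 6, flow now 15.
Augment Plant→n7→City: bottleneck 2, flow now 17.
Augment Plant→n5→n7→City: bottleneck 4, flow now 21.
No augmenting path remains; maximum flow = 21.
In the residual graph, reachable from Plant: {Plant}.
Min-cut edges: Plant→n4 (6), Plant→n5 (4), Plant→n7 (2), Plant→City (9); capacity 6 + 4 + 2 + 9 = 21.
This cut is saturated, so no flow can exceed 21.

21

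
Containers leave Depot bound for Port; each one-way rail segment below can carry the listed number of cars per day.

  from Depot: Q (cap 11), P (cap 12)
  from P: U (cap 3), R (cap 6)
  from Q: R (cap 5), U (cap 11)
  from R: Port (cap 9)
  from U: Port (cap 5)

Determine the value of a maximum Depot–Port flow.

14

Augment Depot→P→R→Port: bottleneck 6, flow now 6.
Augment Depot→P→U→Port: bottleneck 3, flow now 9.
Augment Depot→Q→R→Port: bottleneck 3, flow now 12.
Augment Depot→Q→U→Port: bottleneck 2, flow now 14.
No augmenting path remains; maximum flow = 14.
In the residual graph, reachable from Depot: {Depot, P, Q, R, U}.
Min-cut edges: R→Port (9), U→Port (5); capacity 9 + 5 = 14.
This cut is saturated, so no flow can exceed 14.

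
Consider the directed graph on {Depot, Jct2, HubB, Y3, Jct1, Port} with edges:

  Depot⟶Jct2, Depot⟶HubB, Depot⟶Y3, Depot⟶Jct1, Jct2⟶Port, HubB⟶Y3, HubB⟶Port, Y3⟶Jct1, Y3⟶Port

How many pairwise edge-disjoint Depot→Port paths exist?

Assign every edge capacity 1; by Menger, the answer equals the max flow.
Path Depot→Jct2→Port (+1); total 1.
Path Depot→HubB→Port (+1); total 2.
Path Depot→Y3→Port (+1); total 3.
No residual Depot→Port path; max flow = 3.
Certifying cut of size 3: {Depot→HubB, Depot→Jct2, Depot→Y3}.

3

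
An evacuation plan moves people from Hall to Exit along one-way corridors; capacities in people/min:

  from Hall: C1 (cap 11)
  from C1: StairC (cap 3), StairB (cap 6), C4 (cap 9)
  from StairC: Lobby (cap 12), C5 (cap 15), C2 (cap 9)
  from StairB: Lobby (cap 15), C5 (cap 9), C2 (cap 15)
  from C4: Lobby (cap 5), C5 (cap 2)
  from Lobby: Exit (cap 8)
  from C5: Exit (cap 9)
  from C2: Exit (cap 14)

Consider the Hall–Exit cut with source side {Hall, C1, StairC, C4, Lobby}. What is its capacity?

Edges leaving {Hall, C1, StairC, C4, Lobby}: C1→StairB (6), StairC→C5 (15), StairC→C2 (9), C4→C5 (2), Lobby→Exit (8).
Cut capacity = 6 + 15 + 9 + 2 + 8 = 40.

40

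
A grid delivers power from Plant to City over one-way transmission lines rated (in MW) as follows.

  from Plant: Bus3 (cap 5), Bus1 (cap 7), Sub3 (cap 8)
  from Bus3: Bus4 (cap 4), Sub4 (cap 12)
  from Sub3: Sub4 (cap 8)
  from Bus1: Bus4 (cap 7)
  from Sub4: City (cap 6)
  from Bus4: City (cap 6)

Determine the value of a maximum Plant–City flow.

Augment Plant→Bus3→Sub4→City: bottleneck 5, flow now 5.
Augment Plant→Sub3→Sub4→City: bottleneck 1, flow now 6.
Augment Plant→Bus1→Bus4→City: bottleneck 6, flow now 12.
No augmenting path remains; maximum flow = 12.
In the residual graph, reachable from Plant: {Plant, Bus3, Sub3, Bus1, Sub4, Bus4}.
Min-cut edges: Sub4→City (6), Bus4→City (6); capacity 6 + 6 = 12.
This cut is saturated, so no flow can exceed 12.

12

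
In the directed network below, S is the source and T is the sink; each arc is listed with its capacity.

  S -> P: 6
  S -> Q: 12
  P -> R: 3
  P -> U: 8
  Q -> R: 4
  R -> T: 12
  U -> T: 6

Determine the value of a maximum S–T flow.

Augment S→P→R→T: bottleneck 3, flow now 3.
Augment S→P→U→T: bottleneck 3, flow now 6.
Augment S→Q→R→T: bottleneck 4, flow now 10.
No augmenting path remains; maximum flow = 10.
In the residual graph, reachable from S: {S, Q}.
Min-cut edges: S→P (6), Q→R (4); capacity 6 + 4 = 10.
This cut is saturated, so no flow can exceed 10.

10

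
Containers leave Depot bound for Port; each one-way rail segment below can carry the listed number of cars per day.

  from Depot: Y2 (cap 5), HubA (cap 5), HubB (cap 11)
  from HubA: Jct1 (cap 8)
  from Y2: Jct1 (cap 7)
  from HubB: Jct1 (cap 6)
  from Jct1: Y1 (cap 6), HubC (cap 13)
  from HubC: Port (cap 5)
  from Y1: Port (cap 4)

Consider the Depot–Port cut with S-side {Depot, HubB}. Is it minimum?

Given cut capacity: 5 + 5 + 6 = 16.
Augment Depot→HubA→Jct1→HubC→Port: bottleneck 5, flow now 5.
Augment Depot→Y2→Jct1→Y1→Port: bottleneck 4, flow now 9.
No augmenting path remains; maximum flow = 9.
In the residual graph, reachable from Depot: {Depot, HubA, Y2, HubB, Jct1, HubC, Y1}.
Min-cut edges: HubC→Port (5), Y1→Port (4); capacity 5 + 4 = 9.
Cut capacity 16 exceeds the max flow 9, so it is not minimum.

No — its capacity is 16, but the minimum cut has capacity 9.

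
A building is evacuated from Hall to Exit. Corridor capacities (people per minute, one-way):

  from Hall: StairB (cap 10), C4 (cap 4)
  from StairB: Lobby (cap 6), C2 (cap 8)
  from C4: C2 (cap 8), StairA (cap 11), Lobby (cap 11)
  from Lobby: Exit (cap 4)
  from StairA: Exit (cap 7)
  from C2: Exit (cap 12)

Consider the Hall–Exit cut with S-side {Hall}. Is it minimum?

Yes — it is a minimum cut (capacity 14).

Given cut capacity: 10 + 4 = 14.
Augment Hall→StairB→Lobby→Exit: bottleneck 4, flow now 4.
Augment Hall→StairB→C2→Exit: bottleneck 6, flow now 10.
Augment Hall→C4→StairA→Exit: bottleneck 4, flow now 14.
No augmenting path remains; maximum flow = 14.
Cut capacity 14 equals the max flow, so it is a minimum cut.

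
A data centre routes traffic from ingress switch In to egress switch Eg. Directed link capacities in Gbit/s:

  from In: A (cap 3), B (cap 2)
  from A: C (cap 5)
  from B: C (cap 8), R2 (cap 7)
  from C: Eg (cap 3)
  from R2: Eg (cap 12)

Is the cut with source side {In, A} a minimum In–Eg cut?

Given cut capacity: 2 + 5 = 7.
Augment In→A→C→Eg: bottleneck 3, flow now 3.
Augment In→B→R2→Eg: bottleneck 2, flow now 5.
No augmenting path remains; maximum flow = 5.
In the residual graph, reachable from In: {In}.
Min-cut edges: In→A (3), In→B (2); capacity 3 + 2 = 5.
Cut capacity 7 exceeds the max flow 5, so it is not minimum.

No — its capacity is 7, but the minimum cut has capacity 5.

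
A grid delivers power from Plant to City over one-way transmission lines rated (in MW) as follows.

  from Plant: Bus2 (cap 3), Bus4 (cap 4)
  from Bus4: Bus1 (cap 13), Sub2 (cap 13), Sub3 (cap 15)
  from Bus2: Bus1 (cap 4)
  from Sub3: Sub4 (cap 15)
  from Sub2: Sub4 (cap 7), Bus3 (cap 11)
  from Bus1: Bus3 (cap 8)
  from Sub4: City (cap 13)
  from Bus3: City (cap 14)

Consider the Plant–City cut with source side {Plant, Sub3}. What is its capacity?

Edges leaving {Plant, Sub3}: Plant→Bus4 (4), Plant→Bus2 (3), Sub3→Sub4 (15).
Cut capacity = 4 + 3 + 15 = 22.

22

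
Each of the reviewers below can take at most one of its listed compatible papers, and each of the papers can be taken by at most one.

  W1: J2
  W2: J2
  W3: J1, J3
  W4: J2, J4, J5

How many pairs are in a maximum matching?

3

Unit-capacity flow: source→left, listed edges, right→sink; max matching = max flow.
Augmenting path W1→J2 (+1); matched 1.
Augmenting path W3→J1 (+1); matched 2.
Augmenting path W4→J4 (+1); matched 3.
No augmenting path remains; maximum matching = 3.
König certificate: {W3, W4, J2} is a vertex cover of size 3 (every listed pair touches it), so no matching can be larger.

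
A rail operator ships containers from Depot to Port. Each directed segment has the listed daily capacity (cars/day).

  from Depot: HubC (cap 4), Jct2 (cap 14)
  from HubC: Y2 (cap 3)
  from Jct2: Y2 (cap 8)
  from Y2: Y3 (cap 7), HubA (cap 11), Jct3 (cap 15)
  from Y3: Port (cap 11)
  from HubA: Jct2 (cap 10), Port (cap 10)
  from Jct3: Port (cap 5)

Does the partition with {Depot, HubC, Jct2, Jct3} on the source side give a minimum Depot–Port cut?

Given cut capacity: 3 + 8 + 5 = 16.
Augment Depot→HubC→Y2→Y3→Port: bottleneck 3, flow now 3.
Augment Depot→Jct2→Y2→Y3→Port: bottleneck 4, flow now 7.
Augment Depot→Jct2→Y2→HubA→Port: bottleneck 4, flow now 11.
No augmenting path remains; maximum flow = 11.
In the residual graph, reachable from Depot: {Depot, HubC, Jct2}.
Min-cut edges: HubC→Y2 (3), Jct2→Y2 (8); capacity 3 + 8 = 11.
Cut capacity 16 exceeds the max flow 11, so it is not minimum.

No — its capacity is 16, but the minimum cut has capacity 11.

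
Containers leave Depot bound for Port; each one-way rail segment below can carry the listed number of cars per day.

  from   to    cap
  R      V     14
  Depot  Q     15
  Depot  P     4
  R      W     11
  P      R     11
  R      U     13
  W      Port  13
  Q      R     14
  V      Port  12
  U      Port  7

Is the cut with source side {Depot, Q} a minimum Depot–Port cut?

Given cut capacity: 4 + 14 = 18.
Augment Depot→P→R→U→Port: bottleneck 4, flow now 4.
Augment Depot→Q→R→U→Port: bottleneck 3, flow now 7.
Augment Depot→Q→R→V→Port: bottleneck 11, flow now 18.
No augmenting path remains; maximum flow = 18.
Cut capacity 18 equals the max flow, so it is a minimum cut.

Yes — it is a minimum cut (capacity 18).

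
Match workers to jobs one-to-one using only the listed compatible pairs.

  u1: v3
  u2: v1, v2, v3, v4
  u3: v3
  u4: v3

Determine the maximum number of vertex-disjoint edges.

Unit-capacity flow: source→left, listed edges, right→sink; max matching = max flow.
Augmenting path u1→v3 (+1); matched 1.
Augmenting path u2→v1 (+1); matched 2.
No augmenting path remains; maximum matching = 2.
König certificate: {u2, v3} is a vertex cover of size 2 (every listed pair touches it), so no matching can be larger.

2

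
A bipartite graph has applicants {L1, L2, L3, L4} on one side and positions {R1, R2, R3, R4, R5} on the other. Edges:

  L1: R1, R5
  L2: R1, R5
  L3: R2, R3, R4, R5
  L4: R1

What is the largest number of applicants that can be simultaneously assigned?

3

Unit-capacity flow: source→left, listed edges, right→sink; max matching = max flow.
Augmenting path L1→R1 (+1); matched 1.
Augmenting path L2→R5 (+1); matched 2.
Augmenting path L3→R2 (+1); matched 3.
No augmenting path remains; maximum matching = 3.
König certificate: {L3, R1, R5} is a vertex cover of size 3 (every listed pair touches it), so no matching can be larger.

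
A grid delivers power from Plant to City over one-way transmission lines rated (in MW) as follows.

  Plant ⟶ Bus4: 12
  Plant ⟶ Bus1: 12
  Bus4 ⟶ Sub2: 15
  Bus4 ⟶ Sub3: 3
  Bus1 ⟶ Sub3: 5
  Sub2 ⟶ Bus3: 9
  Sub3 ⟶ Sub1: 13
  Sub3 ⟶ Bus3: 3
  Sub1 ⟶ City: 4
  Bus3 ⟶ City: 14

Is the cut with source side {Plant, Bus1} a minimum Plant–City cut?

No — its capacity is 17, but the minimum cut has capacity 16.

Given cut capacity: 12 + 5 = 17.
Augment Plant→Bus4→Sub2→Bus3→City: bottleneck 9, flow now 9.
Augment Plant→Bus4→Sub3→Sub1→City: bottleneck 3, flow now 12.
Augment Plant→Bus1→Sub3→Sub1→City: bottleneck 1, flow now 13.
Augment Plant→Bus1→Sub3→Bus3→City: bottleneck 3, flow now 16.
No augmenting path remains; maximum flow = 16.
In the residual graph, reachable from Plant: {Plant, Bus4, Bus1, Sub2, Sub3, Sub1}.
Min-cut edges: Sub2→Bus3 (9), Sub3→Bus3 (3), Sub1→City (4); capacity 9 + 3 + 4 = 16.
Cut capacity 17 exceeds the max flow 16, so it is not minimum.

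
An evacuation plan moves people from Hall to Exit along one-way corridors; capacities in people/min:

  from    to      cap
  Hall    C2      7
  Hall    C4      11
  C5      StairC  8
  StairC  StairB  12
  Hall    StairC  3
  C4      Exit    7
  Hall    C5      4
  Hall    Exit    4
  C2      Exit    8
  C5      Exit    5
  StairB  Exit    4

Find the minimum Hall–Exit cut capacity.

25

Augment Hall→Exit: bottleneck 4, flow now 4.
Augment Hall→C5→Exit: bottleneck 4, flow now 8.
Augment Hall→C2→Exit: bottleneck 7, flow now 15.
Augment Hall→C4→Exit: bottleneck 7, flow now 22.
Augment Hall→StairC→StairB→Exit: bottleneck 3, flow now 25.
No augmenting path remains; maximum flow = 25.
By max-flow min-cut, the minimum cut capacity equals the max flow.
In the residual graph, reachable from Hall: {Hall, C4}.
Min-cut edges: Hall→C5 (4), Hall→C2 (7), Hall→StairC (3), Hall→Exit (4), C4→Exit (7); capacity 4 + 7 + 3 + 4 + 7 = 25.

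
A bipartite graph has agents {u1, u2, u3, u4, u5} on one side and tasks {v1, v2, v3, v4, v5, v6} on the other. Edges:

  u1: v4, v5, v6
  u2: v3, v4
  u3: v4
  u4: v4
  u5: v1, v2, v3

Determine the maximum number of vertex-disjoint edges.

Unit-capacity flow: source→left, listed edges, right→sink; max matching = max flow.
Augmenting path u1→v4 (+1); matched 1.
Augmenting path u2→v3 (+1); matched 2.
Augmenting path u5→v1 (+1); matched 3.
Augmenting path u3→v4→u1→v5 (+1); matched 4.
No augmenting path remains; maximum matching = 4.
König certificate: {u1, u2, u5, v4} is a vertex cover of size 4 (every listed pair touches it), so no matching can be larger.

4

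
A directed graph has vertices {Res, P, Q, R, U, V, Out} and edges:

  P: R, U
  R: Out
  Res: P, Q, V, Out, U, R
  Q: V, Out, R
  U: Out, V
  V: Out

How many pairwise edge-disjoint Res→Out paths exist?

Assign every edge capacity 1; by Menger, the answer equals the max flow.
Path Res→Out (+1); total 1.
Path Res→Q→Out (+1); total 2.
Path Res→R→Out (+1); total 3.
Path Res→U→Out (+1); total 4.
Path Res→V→Out (+1); total 5.
No residual Res→Out path; max flow = 5.
Certifying cut of size 5: {R→Out, Res→Out, Res→Q, U→Out, V→Out}.

5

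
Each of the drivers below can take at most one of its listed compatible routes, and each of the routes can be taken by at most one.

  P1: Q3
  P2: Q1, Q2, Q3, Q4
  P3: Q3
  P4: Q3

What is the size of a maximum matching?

2

Unit-capacity flow: source→left, listed edges, right→sink; max matching = max flow.
Augmenting path P1→Q3 (+1); matched 1.
Augmenting path P2→Q1 (+1); matched 2.
No augmenting path remains; maximum matching = 2.
König certificate: {P2, Q3} is a vertex cover of size 2 (every listed pair touches it), so no matching can be larger.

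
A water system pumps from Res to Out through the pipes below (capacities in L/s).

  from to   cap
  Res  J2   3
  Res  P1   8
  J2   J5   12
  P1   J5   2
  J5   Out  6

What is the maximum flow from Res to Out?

5

Augment Res→J2→J5→Out: bottleneck 3, flow now 3.
Augment Res→P1→J5→Out: bottleneck 2, flow now 5.
No augmenting path remains; maximum flow = 5.
In the residual graph, reachable from Res: {Res, P1}.
Min-cut edges: Res→J2 (3), P1→J5 (2); capacity 3 + 2 = 5.
This cut is saturated, so no flow can exceed 5.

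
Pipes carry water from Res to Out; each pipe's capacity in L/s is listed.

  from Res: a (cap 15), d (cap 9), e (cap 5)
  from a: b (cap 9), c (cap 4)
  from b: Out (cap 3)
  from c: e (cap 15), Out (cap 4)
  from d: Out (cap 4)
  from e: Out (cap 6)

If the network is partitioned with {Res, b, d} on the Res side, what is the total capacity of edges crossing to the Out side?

Edges leaving {Res, b, d}: Res→a (15), Res→e (5), b→Out (3), d→Out (4).
Cut capacity = 15 + 5 + 3 + 4 = 27.

27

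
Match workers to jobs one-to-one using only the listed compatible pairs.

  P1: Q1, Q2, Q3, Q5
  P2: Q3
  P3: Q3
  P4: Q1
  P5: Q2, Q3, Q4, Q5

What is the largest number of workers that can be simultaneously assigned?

Unit-capacity flow: source→left, listed edges, right→sink; max matching = max flow.
Augmenting path P1→Q1 (+1); matched 1.
Augmenting path P2→Q3 (+1); matched 2.
Augmenting path P5→Q2 (+1); matched 3.
Augmenting path P4→Q1→P1→Q5 (+1); matched 4.
No augmenting path remains; maximum matching = 4.
König certificate: {P1, P4, P5, Q3} is a vertex cover of size 4 (every listed pair touches it), so no matching can be larger.

4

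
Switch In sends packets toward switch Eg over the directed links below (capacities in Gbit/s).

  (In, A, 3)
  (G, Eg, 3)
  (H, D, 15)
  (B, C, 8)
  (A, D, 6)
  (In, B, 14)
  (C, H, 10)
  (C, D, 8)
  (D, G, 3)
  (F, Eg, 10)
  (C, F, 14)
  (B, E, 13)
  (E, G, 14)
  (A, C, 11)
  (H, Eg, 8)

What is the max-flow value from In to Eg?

Augment In→A→C→F→Eg: bottleneck 3, flow now 3.
Augment In→B→C→F→Eg: bottleneck 7, flow now 10.
Augment In→B→C→H→Eg: bottleneck 1, flow now 11.
Augment In→B→E→G→Eg: bottleneck 3, flow now 14.
No augmenting path remains; maximum flow = 14.
In the residual graph, reachable from In: {In, B, E, G}.
Min-cut edges: In→A (3), B→C (8), G→Eg (3); capacity 3 + 8 + 3 = 14.
This cut is saturated, so no flow can exceed 14.

14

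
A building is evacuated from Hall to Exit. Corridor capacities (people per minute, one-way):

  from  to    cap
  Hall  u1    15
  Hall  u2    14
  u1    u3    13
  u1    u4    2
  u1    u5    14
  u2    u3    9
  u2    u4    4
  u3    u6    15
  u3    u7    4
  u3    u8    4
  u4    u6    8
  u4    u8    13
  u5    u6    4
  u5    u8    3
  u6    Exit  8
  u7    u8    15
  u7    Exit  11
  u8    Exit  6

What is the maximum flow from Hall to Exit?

Augment Hall→u1→u3→u6→Exit: bottleneck 8, flow now 8.
Augment Hall→u1→u3→u7→Exit: bottleneck 4, flow now 12.
Augment Hall→u1→u3→u8→Exit: bottleneck 1, flow now 13.
Augment Hall→u1→u4→u8→Exit: bottleneck 2, flow now 15.
Augment Hall→u2→u3→u8→Exit: bottleneck 3, flow now 18.
No augmenting path remains; maximum flow = 18.
In the residual graph, reachable from Hall: {Hall, u1, u2, u3, u4, u5, u6, u8}.
Min-cut edges: u3→u7 (4), u6→Exit (8), u8→Exit (6); capacity 4 + 8 + 6 = 18.
This cut is saturated, so no flow can exceed 18.

18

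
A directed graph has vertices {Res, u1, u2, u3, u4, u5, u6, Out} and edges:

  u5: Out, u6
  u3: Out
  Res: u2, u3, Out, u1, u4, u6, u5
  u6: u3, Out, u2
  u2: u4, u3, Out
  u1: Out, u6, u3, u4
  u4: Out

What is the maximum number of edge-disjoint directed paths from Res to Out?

Assign every edge capacity 1; by Menger, the answer equals the max flow.
Path Res→Out (+1); total 1.
Path Res→u1→Out (+1); total 2.
Path Res→u2→Out (+1); total 3.
Path Res→u3→Out (+1); total 4.
Path Res→u4→Out (+1); total 5.
Path Res→u5→Out (+1); total 6.
Path Res→u6→Out (+1); total 7.
No residual Res→Out path; max flow = 7.
Certifying cut of size 7: {Res→Out, Res→u1, Res→u2, Res→u3, Res→u4, Res→u5, Res→u6}.

7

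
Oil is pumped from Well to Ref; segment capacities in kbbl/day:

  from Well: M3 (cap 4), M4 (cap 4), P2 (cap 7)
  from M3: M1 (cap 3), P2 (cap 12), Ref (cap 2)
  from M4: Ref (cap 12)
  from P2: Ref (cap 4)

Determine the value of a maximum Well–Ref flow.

10

Augment Well→M3→Ref: bottleneck 2, flow now 2.
Augment Well→M4→Ref: bottleneck 4, flow now 6.
Augment Well→P2→Ref: bottleneck 4, flow now 10.
No augmenting path remains; maximum flow = 10.
In the residual graph, reachable from Well: {Well, M3, M1, P2}.
Min-cut edges: Well→M4 (4), M3→Ref (2), P2→Ref (4); capacity 4 + 2 + 4 = 10.
This cut is saturated, so no flow can exceed 10.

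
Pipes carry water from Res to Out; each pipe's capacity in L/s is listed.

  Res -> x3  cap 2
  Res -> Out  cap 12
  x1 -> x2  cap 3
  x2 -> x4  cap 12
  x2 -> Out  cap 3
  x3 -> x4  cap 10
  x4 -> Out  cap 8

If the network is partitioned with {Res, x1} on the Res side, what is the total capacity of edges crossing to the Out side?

Edges leaving {Res, x1}: Res→x3 (2), Res→Out (12), x1→x2 (3).
Cut capacity = 2 + 12 + 3 = 17.

17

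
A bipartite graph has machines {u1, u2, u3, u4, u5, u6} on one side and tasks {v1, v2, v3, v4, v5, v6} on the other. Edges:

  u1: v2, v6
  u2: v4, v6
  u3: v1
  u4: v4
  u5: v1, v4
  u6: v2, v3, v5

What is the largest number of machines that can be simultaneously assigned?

Unit-capacity flow: source→left, listed edges, right→sink; max matching = max flow.
Augmenting path u1→v2 (+1); matched 1.
Augmenting path u2→v4 (+1); matched 2.
Augmenting path u3→v1 (+1); matched 3.
Augmenting path u6→v3 (+1); matched 4.
Augmenting path u4→v4→u2→v6 (+1); matched 5.
No augmenting path remains; maximum matching = 5.
König certificate: {u1, u2, u6, v1, v4} is a vertex cover of size 5 (every listed pair touches it), so no matching can be larger.

5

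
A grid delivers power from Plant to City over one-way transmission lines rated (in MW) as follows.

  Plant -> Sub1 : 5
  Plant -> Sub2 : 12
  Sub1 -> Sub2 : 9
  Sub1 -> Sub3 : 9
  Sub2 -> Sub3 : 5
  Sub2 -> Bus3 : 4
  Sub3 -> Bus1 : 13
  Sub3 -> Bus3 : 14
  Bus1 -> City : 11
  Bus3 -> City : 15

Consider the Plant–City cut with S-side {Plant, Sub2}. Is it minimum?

Given cut capacity: 5 + 5 + 4 = 14.
Augment Plant→Sub2→Bus3→City: bottleneck 4, flow now 4.
Augment Plant→Sub1→Sub3→Bus1→City: bottleneck 5, flow now 9.
Augment Plant→Sub2→Sub3→Bus1→City: bottleneck 5, flow now 14.
No augmenting path remains; maximum flow = 14.
Cut capacity 14 equals the max flow, so it is a minimum cut.

Yes — it is a minimum cut (capacity 14).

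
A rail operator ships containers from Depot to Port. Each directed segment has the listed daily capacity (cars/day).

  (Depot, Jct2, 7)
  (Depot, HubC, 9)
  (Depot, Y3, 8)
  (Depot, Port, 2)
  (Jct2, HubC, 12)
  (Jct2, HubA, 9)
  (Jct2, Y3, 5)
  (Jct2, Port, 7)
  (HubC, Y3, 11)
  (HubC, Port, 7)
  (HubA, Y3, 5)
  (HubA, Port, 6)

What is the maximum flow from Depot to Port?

16

Augment Depot→Port: bottleneck 2, flow now 2.
Augment Depot→Jct2→Port: bottleneck 7, flow now 9.
Augment Depot→HubC→Port: bottleneck 7, flow now 16.
No augmenting path remains; maximum flow = 16.
In the residual graph, reachable from Depot: {Depot, HubC, Y3}.
Min-cut edges: Depot→Jct2 (7), Depot→Port (2), HubC→Port (7); capacity 7 + 2 + 7 = 16.
This cut is saturated, so no flow can exceed 16.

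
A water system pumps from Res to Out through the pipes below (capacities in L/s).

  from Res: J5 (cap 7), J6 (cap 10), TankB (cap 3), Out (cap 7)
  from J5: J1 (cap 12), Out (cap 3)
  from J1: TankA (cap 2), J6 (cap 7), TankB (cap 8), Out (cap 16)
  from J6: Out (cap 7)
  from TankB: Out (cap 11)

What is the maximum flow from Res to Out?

24

Augment Res→Out: bottleneck 7, flow now 7.
Augment Res→J5→Out: bottleneck 3, flow now 10.
Augment Res→J6→Out: bottleneck 7, flow now 17.
Augment Res→TankB→Out: bottleneck 3, flow now 20.
Augment Res→J5→J1→Out: bottleneck 4, flow now 24.
No augmenting path remains; maximum flow = 24.
In the residual graph, reachable from Res: {Res, J6}.
Min-cut edges: Res→J5 (7), Res→TankB (3), Res→Out (7), J6→Out (7); capacity 7 + 3 + 7 + 7 = 24.
This cut is saturated, so no flow can exceed 24.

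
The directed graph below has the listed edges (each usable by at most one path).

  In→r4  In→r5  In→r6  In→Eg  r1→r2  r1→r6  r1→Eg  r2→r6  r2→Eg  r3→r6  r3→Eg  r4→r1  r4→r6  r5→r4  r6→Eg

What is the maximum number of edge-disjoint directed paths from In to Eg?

Assign every edge capacity 1; by Menger, the answer equals the max flow.
Path In→Eg (+1); total 1.
Path In→r6→Eg (+1); total 2.
Path In→r4→r1→Eg (+1); total 3.
No residual In→Eg path; max flow = 3.
Certifying cut of size 3: {In→Eg, r4→r1, r6→Eg}.

3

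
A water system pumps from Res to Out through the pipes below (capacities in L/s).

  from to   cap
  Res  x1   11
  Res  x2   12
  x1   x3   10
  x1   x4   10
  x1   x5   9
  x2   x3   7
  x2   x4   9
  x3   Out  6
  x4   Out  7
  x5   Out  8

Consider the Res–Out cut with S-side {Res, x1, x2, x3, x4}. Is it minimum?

Given cut capacity: 9 + 6 + 7 = 22.
Augment Res→x1→x3→Out: bottleneck 6, flow now 6.
Augment Res→x1→x4→Out: bottleneck 5, flow now 11.
Augment Res→x2→x4→Out: bottleneck 2, flow now 13.
Augment Res→x2→x3→x1→x5→Out: bottleneck 6, flow now 19. (uses reverse residual edge)
Augment Res→x2→x4→x1→x5→Out: bottleneck 2, flow now 21. (uses reverse residual edge)
No augmenting path remains; maximum flow = 21.
In the residual graph, reachable from Res: {Res, x1, x2, x3, x4, x5}.
Min-cut edges: x3→Out (6), x4→Out (7), x5→Out (8); capacity 6 + 7 + 8 = 21.
Cut capacity 22 exceeds the max flow 21, so it is not minimum.

No — its capacity is 22, but the minimum cut has capacity 21.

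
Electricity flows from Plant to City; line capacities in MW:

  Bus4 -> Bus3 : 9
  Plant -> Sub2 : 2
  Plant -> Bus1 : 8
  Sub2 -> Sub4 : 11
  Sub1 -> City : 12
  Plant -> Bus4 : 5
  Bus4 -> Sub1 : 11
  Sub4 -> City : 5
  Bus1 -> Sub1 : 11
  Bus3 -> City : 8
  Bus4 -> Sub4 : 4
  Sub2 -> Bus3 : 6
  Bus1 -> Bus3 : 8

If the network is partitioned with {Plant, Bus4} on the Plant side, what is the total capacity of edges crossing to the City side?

Edges leaving {Plant, Bus4}: Plant→Bus1 (8), Plant→Sub2 (2), Bus4→Bus3 (9), Bus4→Sub1 (11), Bus4→Sub4 (4).
Cut capacity = 8 + 2 + 9 + 11 + 4 = 34.

34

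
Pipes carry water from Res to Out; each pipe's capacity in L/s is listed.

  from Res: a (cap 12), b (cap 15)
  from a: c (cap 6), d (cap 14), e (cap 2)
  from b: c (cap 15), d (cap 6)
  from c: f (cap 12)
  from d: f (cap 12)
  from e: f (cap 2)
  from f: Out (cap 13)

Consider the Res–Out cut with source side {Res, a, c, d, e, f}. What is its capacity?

28

Edges leaving {Res, a, c, d, e, f}: Res→b (15), f→Out (13).
Cut capacity = 15 + 13 = 28.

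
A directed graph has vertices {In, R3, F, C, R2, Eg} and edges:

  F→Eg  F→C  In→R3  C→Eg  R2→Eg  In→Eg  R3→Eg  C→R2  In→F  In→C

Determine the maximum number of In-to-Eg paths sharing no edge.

Assign every edge capacity 1; by Menger, the answer equals the max flow.
Path In→Eg (+1); total 1.
Path In→R3→Eg (+1); total 2.
Path In→F→Eg (+1); total 3.
Path In→C→Eg (+1); total 4.
No residual In→Eg path; max flow = 4.
Certifying cut of size 4: {In→C, In→Eg, In→F, In→R3}.

4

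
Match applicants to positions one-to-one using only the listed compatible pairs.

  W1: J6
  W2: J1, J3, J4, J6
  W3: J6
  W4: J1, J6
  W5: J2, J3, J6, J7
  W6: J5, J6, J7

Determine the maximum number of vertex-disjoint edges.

Unit-capacity flow: source→left, listed edges, right→sink; max matching = max flow.
Augmenting path W1→J6 (+1); matched 1.
Augmenting path W2→J1 (+1); matched 2.
Augmenting path W5→J2 (+1); matched 3.
Augmenting path W6→J5 (+1); matched 4.
Augmenting path W4→J1→W2→J3 (+1); matched 5.
No augmenting path remains; maximum matching = 5.
König certificate: {W2, W4, W5, W6, J6} is a vertex cover of size 5 (every listed pair touches it), so no matching can be larger.

5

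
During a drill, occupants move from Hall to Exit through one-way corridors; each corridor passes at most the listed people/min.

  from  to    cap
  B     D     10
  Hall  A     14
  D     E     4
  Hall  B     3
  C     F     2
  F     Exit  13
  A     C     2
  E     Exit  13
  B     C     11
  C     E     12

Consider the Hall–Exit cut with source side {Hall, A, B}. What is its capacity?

23

Edges leaving {Hall, A, B}: A→C (2), B→C (11), B→D (10).
Cut capacity = 2 + 11 + 10 = 23.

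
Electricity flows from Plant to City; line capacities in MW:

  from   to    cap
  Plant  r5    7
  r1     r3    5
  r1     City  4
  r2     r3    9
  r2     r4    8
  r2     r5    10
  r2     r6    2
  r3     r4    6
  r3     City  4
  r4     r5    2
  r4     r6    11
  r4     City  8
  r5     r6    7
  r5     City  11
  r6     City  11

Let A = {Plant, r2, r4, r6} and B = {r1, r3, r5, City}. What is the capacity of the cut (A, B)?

Edges leaving {Plant, r2, r4, r6}: Plant→r5 (7), r2→r3 (9), r2→r5 (10), r4→r5 (2), r4→City (8), r6→City (11).
Cut capacity = 7 + 9 + 10 + 2 + 8 + 11 = 47.

47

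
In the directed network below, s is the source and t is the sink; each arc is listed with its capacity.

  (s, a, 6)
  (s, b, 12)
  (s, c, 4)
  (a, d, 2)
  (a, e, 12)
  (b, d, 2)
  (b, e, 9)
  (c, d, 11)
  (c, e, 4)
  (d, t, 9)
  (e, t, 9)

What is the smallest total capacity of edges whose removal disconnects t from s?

Augment s→a→d→t: bottleneck 2, flow now 2.
Augment s→a→e→t: bottleneck 4, flow now 6.
Augment s→b→d→t: bottleneck 2, flow now 8.
Augment s→b→e→t: bottleneck 5, flow now 13.
Augment s→c→d→t: bottleneck 4, flow now 17.
No augmenting path remains; maximum flow = 17.
By max-flow min-cut, the minimum cut capacity equals the max flow.
In the residual graph, reachable from s: {s, a, b, e}.
Min-cut edges: s→c (4), a→d (2), b→d (2), e→t (9); capacity 4 + 2 + 2 + 9 = 17.

17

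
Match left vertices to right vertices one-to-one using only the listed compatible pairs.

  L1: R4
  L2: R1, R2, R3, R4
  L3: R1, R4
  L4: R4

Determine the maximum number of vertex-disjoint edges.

Unit-capacity flow: source→left, listed edges, right→sink; max matching = max flow.
Augmenting path L1→R4 (+1); matched 1.
Augmenting path L2→R1 (+1); matched 2.
Augmenting path L3→R1→L2→R2 (+1); matched 3.
No augmenting path remains; maximum matching = 3.
König certificate: {L2, L3, R4} is a vertex cover of size 3 (every listed pair touches it), so no matching can be larger.

3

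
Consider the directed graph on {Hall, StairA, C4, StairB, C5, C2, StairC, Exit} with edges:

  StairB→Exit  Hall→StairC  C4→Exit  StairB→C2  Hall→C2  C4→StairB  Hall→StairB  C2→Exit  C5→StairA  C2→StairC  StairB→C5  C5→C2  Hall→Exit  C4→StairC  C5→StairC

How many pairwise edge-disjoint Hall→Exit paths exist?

3

Assign every edge capacity 1; by Menger, the answer equals the max flow.
Path Hall→Exit (+1); total 1.
Path Hall→StairB→Exit (+1); total 2.
Path Hall→C2→Exit (+1); total 3.
No residual Hall→Exit path; max flow = 3.
Certifying cut of size 3: {Hall→C2, Hall→Exit, Hall→StairB}.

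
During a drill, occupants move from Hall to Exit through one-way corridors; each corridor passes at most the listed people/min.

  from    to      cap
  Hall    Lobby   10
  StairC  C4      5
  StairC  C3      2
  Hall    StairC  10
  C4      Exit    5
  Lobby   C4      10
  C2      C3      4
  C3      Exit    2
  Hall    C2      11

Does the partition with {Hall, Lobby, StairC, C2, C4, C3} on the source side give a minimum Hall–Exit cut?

Yes — it is a minimum cut (capacity 7).

Given cut capacity: 5 + 2 = 7.
Augment Hall→Lobby→C4→Exit: bottleneck 5, flow now 5.
Augment Hall→StairC→C3→Exit: bottleneck 2, flow now 7.
No augmenting path remains; maximum flow = 7.
Cut capacity 7 equals the max flow, so it is a minimum cut.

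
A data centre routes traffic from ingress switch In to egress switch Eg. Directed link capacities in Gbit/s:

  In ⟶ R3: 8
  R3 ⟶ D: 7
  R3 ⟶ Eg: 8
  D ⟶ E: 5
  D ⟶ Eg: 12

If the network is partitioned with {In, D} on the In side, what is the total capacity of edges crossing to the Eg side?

Edges leaving {In, D}: In→R3 (8), D→E (5), D→Eg (12).
Cut capacity = 8 + 5 + 12 = 25.

25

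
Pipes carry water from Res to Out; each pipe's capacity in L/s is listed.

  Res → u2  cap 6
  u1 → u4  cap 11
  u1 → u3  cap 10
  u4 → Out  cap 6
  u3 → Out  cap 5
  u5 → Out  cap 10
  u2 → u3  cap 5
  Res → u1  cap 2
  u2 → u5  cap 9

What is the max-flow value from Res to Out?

Augment Res→u1→u3→Out: bottleneck 2, flow now 2.
Augment Res→u2→u3→Out: bottleneck 3, flow now 5.
Augment Res→u2→u5→Out: bottleneck 3, flow now 8.
No augmenting path remains; maximum flow = 8.
In the residual graph, reachable from Res: {Res}.
Min-cut edges: Res→u1 (2), Res→u2 (6); capacity 2 + 6 = 8.
This cut is saturated, so no flow can exceed 8.

8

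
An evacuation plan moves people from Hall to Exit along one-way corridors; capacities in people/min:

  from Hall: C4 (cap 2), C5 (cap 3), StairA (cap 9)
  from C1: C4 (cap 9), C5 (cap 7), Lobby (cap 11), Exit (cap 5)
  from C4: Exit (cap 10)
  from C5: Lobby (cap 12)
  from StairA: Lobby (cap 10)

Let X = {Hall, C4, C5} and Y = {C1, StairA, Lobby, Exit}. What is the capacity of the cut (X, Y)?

31

Edges leaving {Hall, C4, C5}: Hall→StairA (9), C4→Exit (10), C5→Lobby (12).
Cut capacity = 9 + 10 + 12 = 31.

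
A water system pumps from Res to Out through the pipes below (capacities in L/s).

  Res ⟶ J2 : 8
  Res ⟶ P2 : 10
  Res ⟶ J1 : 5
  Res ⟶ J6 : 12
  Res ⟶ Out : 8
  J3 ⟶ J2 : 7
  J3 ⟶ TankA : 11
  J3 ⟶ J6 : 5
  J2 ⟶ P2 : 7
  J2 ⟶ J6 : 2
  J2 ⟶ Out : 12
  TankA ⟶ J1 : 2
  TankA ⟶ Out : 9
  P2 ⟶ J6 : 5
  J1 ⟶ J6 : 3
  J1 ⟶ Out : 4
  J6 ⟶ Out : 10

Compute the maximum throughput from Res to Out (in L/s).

Augment Res→Out: bottleneck 8, flow now 8.
Augment Res→J2→Out: bottleneck 8, flow now 16.
Augment Res→J1→Out: bottleneck 4, flow now 20.
Augment Res→J6→Out: bottleneck 10, flow now 30.
No augmenting path remains; maximum flow = 30.
In the residual graph, reachable from Res: {Res, P2, J1, J6}.
Min-cut edges: Res→J2 (8), Res→Out (8), J1→Out (4), J6→Out (10); capacity 8 + 8 + 4 + 10 = 30.
This cut is saturated, so no flow can exceed 30.

30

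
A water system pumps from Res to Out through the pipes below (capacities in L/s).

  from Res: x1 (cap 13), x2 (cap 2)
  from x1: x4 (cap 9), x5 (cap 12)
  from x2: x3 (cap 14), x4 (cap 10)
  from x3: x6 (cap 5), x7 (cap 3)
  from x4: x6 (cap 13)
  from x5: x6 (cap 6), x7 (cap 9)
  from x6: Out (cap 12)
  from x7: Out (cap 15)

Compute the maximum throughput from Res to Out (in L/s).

15

Augment Res→x1→x4→x6→Out: bottleneck 9, flow now 9.
Augment Res→x1→x5→x6→Out: bottleneck 3, flow now 12.
Augment Res→x1→x5→x7→Out: bottleneck 1, flow now 13.
Augment Res→x2→x3→x7→Out: bottleneck 2, flow now 15.
No augmenting path remains; maximum flow = 15.
In the residual graph, reachable from Res: {Res}.
Min-cut edges: Res→x1 (13), Res→x2 (2); capacity 13 + 2 = 15.
This cut is saturated, so no flow can exceed 15.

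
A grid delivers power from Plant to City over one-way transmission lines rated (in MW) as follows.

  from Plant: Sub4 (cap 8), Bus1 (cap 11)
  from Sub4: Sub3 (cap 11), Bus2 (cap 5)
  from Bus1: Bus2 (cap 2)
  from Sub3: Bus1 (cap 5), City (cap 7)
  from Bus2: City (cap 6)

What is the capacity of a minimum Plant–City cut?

Augment Plant→Sub4→Sub3→City: bottleneck 7, flow now 7.
Augment Plant→Sub4→Bus2→City: bottleneck 1, flow now 8.
Augment Plant→Bus1→Bus2→City: bottleneck 2, flow now 10.
No augmenting path remains; maximum flow = 10.
By max-flow min-cut, the minimum cut capacity equals the max flow.
In the residual graph, reachable from Plant: {Plant, Bus1}.
Min-cut edges: Plant→Sub4 (8), Bus1→Bus2 (2); capacity 8 + 2 = 10.

10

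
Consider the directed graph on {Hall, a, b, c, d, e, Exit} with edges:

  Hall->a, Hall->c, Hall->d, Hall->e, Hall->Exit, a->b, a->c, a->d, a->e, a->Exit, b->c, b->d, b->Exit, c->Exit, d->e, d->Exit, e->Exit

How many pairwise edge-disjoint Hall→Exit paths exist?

Assign every edge capacity 1; by Menger, the answer equals the max flow.
Path Hall→Exit (+1); total 1.
Path Hall→a→Exit (+1); total 2.
Path Hall→c→Exit (+1); total 3.
Path Hall→d→Exit (+1); total 4.
Path Hall→e→Exit (+1); total 5.
No residual Hall→Exit path; max flow = 5.
Certifying cut of size 5: {Hall→Exit, Hall→a, Hall→c, Hall→d, Hall→e}.

5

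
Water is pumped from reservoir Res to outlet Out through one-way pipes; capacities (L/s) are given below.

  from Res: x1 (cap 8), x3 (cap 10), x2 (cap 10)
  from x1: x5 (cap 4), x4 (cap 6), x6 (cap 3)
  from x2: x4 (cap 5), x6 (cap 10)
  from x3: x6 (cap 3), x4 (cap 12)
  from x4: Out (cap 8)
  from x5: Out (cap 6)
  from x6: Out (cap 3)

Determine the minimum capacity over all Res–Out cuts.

15

Augment Res→x1→x4→Out: bottleneck 6, flow now 6.
Augment Res→x1→x5→Out: bottleneck 2, flow now 8.
Augment Res→x2→x4→Out: bottleneck 2, flow now 10.
Augment Res→x2→x6→Out: bottleneck 3, flow now 13.
Augment Res→x2→x4→x1→x5→Out: bottleneck 2, flow now 15. (uses reverse residual edge)
No augmenting path remains; maximum flow = 15.
By max-flow min-cut, the minimum cut capacity equals the max flow.
In the residual graph, reachable from Res: {Res, x1, x2, x3, x4, x6}.
Min-cut edges: x1→x5 (4), x4→Out (8), x6→Out (3); capacity 4 + 8 + 3 = 15.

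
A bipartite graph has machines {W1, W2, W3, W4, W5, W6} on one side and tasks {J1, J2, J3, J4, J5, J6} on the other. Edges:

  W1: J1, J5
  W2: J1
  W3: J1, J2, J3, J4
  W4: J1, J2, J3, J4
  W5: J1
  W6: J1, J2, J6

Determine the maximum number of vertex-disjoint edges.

5

Unit-capacity flow: source→left, listed edges, right→sink; max matching = max flow.
Augmenting path W1→J1 (+1); matched 1.
Augmenting path W3→J2 (+1); matched 2.
Augmenting path W4→J3 (+1); matched 3.
Augmenting path W6→J6 (+1); matched 4.
Augmenting path W2→J1→W1→J5 (+1); matched 5.
No augmenting path remains; maximum matching = 5.
König certificate: {W1, W3, W4, W6, J1} is a vertex cover of size 5 (every listed pair touches it), so no matching can be larger.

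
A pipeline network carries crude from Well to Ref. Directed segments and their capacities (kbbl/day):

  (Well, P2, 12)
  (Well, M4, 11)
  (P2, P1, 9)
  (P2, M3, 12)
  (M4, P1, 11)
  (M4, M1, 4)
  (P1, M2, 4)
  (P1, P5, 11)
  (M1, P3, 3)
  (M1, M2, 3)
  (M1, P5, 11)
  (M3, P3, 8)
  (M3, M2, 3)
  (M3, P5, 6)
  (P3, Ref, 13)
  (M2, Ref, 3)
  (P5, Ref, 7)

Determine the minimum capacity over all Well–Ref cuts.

21

Augment Well→P2→P1→M2→Ref: bottleneck 3, flow now 3.
Augment Well→P2→P1→P5→Ref: bottleneck 6, flow now 9.
Augment Well→P2→M3→P3→Ref: bottleneck 3, flow now 12.
Augment Well→M4→P1→P5→Ref: bottleneck 1, flow now 13.
Augment Well→M4→M1→P3→Ref: bottleneck 3, flow now 16.
Augment Well→M4→P1→P2→M3→P3→Ref: bottleneck 5, flow now 21. (uses reverse residual edge)
No augmenting path remains; maximum flow = 21.
By max-flow min-cut, the minimum cut capacity equals the max flow.
In the residual graph, reachable from Well: {Well, P2, M4, P1, M1, M3, M2, P5}.
Min-cut edges: M1→P3 (3), M3→P3 (8), M2→Ref (3), P5→Ref (7); capacity 3 + 8 + 3 + 7 = 21.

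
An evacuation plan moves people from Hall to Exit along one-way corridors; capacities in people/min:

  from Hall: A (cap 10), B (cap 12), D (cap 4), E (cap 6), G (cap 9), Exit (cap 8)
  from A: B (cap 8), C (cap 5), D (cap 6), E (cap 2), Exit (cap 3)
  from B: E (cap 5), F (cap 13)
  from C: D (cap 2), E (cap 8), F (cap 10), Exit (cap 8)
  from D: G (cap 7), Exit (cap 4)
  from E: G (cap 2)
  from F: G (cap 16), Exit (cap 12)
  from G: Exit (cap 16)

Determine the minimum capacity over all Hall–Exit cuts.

Augment Hall→Exit: bottleneck 8, flow now 8.
Augment Hall→A→Exit: bottleneck 3, flow now 11.
Augment Hall→D→Exit: bottleneck 4, flow now 15.
Augment Hall→G→Exit: bottleneck 9, flow now 24.
Augment Hall→A→C→Exit: bottleneck 5, flow now 29.
Augment Hall→B→F→Exit: bottleneck 12, flow now 41.
Augment Hall→E→G→Exit: bottleneck 2, flow now 43.
Augment Hall→A→D→G→Exit: bottleneck 2, flow now 45.
No augmenting path remains; maximum flow = 45.
By max-flow min-cut, the minimum cut capacity equals the max flow.
In the residual graph, reachable from Hall: {Hall, E}.
Min-cut edges: Hall→A (10), Hall→B (12), Hall→D (4), Hall→G (9), Hall→Exit (8), E→G (2); capacity 10 + 12 + 4 + 9 + 8 + 2 = 45.

45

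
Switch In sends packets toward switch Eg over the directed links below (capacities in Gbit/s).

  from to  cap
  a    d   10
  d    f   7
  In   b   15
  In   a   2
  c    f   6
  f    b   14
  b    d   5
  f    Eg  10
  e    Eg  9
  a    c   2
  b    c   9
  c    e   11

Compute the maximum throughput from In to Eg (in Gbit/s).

Augment In→a→c→e→Eg: bottleneck 2, flow now 2.
Augment In→b→c→e→Eg: bottleneck 7, flow now 9.
Augment In→b→c→f→Eg: bottleneck 2, flow now 11.
Augment In→b→d→f→Eg: bottleneck 5, flow now 16.
No augmenting path remains; maximum flow = 16.
In the residual graph, reachable from In: {In, b}.
Min-cut edges: In→a (2), b→c (9), b→d (5); capacity 2 + 9 + 5 = 16.
This cut is saturated, so no flow can exceed 16.

16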